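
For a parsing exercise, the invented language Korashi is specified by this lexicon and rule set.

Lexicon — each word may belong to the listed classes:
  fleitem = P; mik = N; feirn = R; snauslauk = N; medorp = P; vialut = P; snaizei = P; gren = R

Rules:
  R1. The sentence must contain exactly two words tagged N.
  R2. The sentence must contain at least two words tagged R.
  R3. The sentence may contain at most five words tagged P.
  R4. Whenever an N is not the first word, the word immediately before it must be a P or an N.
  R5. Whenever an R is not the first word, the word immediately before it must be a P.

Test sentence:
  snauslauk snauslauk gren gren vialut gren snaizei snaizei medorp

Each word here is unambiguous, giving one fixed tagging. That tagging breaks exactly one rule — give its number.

5

Fixed tagging: N N R R P R P P P.
Checking each rule: R1 pass, R2 pass, R3 pass, R4 pass, R5 fail.
Only rule 5 fails.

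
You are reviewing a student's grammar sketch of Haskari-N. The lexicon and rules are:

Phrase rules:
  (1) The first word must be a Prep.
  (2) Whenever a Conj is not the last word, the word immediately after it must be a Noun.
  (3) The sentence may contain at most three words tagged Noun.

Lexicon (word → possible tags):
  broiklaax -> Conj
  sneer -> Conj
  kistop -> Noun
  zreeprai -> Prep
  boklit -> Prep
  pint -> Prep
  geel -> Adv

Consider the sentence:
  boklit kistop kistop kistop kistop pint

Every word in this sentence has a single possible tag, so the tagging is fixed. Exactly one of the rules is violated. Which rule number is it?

3

Fixed tagging: Prep Noun Noun Noun Noun Prep.
Applying the rules: R1 pass, R2 pass, R3 fail.
Only rule 3 fails.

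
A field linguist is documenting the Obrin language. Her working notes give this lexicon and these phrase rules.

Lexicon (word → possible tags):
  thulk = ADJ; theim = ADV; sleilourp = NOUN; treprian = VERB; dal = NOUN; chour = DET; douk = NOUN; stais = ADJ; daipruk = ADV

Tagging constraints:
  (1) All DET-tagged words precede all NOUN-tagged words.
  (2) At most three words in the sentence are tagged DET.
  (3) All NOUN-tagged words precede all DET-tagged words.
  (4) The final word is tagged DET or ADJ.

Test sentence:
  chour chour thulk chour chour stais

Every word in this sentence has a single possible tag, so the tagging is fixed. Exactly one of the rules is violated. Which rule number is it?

2

Fixed tagging: DET DET ADJ DET DET ADJ.
Rule check: R1 ✓, R2 ✗, R3 ✓, R4 ✓.
Only rule 2 fails.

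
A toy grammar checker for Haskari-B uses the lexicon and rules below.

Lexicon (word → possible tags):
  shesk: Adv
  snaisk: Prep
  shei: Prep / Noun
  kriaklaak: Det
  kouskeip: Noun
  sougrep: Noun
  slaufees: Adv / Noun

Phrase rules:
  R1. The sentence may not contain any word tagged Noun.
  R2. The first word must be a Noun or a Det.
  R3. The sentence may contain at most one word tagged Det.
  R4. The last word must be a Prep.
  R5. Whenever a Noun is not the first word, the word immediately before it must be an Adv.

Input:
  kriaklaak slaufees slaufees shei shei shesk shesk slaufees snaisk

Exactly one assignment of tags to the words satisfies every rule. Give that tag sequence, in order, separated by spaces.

Det Adv Adv Prep Prep Adv Adv Adv Prep

Candidates per position — 1:kriaklaak {Det}; 2:slaufees {Adv,Noun}; 3:slaufees {Adv,Noun}; 4:shei {Prep,Noun}; 5:shei {Prep,Noun}; 6:shesk {Adv}; 7:shesk {Adv}; 8:slaufees {Adv,Noun}; 9:snaisk {Prep}.
Position 2: tagging it Noun would leave rule 1 unsatisfiable, so it must be Adv.
Position 3: tagging it Noun would leave rule 1 unsatisfiable, so it must be Adv.
Position 4: tagging it Noun would leave rule 1 unsatisfiable, so it must be Prep.
Position 5: tagging it Noun would leave rule 1 unsatisfiable, so it must be Prep.
Position 8: tagging it Noun would leave rule 1 unsatisfiable, so it must be Adv.
The unique satisfying tagging is: Det Adv Adv Prep Prep Adv Adv Adv Prep.
Verifying each rule — rule 1 ✓; rule 2 ✓; rule 3 ✓; rule 4 ✓; rule 5 ✓.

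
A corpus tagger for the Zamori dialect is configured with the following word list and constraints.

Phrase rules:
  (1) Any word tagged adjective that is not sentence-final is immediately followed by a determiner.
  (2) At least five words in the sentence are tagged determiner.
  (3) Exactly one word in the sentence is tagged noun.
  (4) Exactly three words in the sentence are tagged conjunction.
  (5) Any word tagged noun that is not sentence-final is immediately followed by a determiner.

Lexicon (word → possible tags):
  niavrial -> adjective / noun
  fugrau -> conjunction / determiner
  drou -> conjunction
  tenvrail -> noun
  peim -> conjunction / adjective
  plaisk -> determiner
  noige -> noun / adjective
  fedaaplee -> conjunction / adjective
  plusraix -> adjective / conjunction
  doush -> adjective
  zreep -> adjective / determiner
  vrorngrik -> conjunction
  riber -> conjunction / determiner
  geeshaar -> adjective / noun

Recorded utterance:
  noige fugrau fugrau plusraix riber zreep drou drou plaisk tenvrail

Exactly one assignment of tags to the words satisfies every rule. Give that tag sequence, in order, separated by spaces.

adjective determiner determiner conjunction determiner determiner conjunction conjunction determiner noun

Candidates per position — 1:noige {noun,adjective}; 2:fugrau {conjunction,determiner}; 3:fugrau {conjunction,determiner}; 4:plusraix {adjective,conjunction}; 5:riber {conjunction,determiner}; 6:zreep {adjective,determiner}; 7:drou {conjunction}; 8:drou {conjunction}; 9:plaisk {determiner}; 10:tenvrail {noun}.
Position 1: tagging it noun would leave rule 3 unsatisfiable, so it must be adjective.
Position 2: tagging it conjunction would leave rule 1 unsatisfiable, so it must be determiner.
Position 3: tagging it conjunction would leave rule 2 unsatisfiable, so it must be determiner.
Position 5: tagging it conjunction would leave rule 2 unsatisfiable, so it must be determiner.
Position 6: tagging it adjective would leave rule 1 unsatisfiable, so it must be determiner.
Position 4: tagging it adjective would leave rule 4 unsatisfiable, so it must be conjunction.
The unique satisfying tagging is: adjective determiner determiner conjunction determiner determiner conjunction conjunction determiner noun.
Checking: rule 1 ✓; rule 2 ✓; rule 3 ✓; rule 4 ✓; rule 5 ✓.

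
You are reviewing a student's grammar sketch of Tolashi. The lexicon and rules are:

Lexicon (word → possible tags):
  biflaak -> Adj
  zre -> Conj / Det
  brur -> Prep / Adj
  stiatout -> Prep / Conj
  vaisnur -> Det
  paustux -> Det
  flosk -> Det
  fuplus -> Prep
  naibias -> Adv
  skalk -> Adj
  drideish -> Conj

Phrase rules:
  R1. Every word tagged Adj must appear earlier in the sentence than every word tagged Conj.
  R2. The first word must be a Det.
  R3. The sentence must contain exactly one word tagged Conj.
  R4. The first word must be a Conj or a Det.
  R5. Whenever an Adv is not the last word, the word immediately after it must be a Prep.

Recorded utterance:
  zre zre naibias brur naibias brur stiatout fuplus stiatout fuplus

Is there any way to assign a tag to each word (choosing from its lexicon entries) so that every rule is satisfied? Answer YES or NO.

Candidates per position — 1:zre {Conj,Det}; 2:zre {Conj,Det}; 3:naibias {Adv}; 4:brur {Prep,Adj}; 5:naibias {Adv}; 6:brur {Prep,Adj}; 7:stiatout {Prep,Conj}; 8:fuplus {Prep}; 9:stiatout {Prep,Conj}; 10:fuplus {Prep}.
One satisfying assignment: Det Det Adv Prep Adv Prep Conj Prep Prep Prep.
Verifying each rule — rule 1 satisfied; rule 2 satisfied; rule 3 satisfied; rule 4 satisfied; rule 5 satisfied.

YES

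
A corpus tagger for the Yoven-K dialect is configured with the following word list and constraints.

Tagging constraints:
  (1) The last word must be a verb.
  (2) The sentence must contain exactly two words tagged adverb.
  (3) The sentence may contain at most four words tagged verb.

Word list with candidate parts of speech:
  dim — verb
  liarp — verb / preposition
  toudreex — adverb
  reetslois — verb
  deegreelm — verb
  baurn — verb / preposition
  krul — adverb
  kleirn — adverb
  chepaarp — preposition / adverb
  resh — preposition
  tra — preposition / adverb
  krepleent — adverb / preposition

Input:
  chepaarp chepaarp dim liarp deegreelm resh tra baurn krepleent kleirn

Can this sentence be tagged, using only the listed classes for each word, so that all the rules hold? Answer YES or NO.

Candidates per position — 1:chepaarp {preposition,adverb}; 2:chepaarp {preposition,adverb}; 3:dim {verb}; 4:liarp {verb,preposition}; 5:deegreelm {verb}; 6:resh {preposition}; 7:tra {preposition,adverb}; 8:baurn {verb,preposition}; 9:krepleent {adverb,preposition}; 10:kleirn {adverb}.
Rule 1 cannot be satisfied by any choice of tags from the lexicon.
So there is no consistent tagging.

NO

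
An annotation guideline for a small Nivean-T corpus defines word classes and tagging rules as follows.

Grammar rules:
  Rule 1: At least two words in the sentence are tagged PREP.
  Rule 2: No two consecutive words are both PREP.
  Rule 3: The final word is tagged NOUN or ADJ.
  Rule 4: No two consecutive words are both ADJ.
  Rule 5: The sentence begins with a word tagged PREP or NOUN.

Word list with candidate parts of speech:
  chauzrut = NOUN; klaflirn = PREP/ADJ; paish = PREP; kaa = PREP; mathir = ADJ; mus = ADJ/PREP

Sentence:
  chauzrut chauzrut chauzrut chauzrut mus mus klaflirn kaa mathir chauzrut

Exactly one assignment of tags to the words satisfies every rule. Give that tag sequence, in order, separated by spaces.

Candidates per position — 1:chauzrut {NOUN}; 2:chauzrut {NOUN}; 3:chauzrut {NOUN}; 4:chauzrut {NOUN}; 5:mus {ADJ,PREP}; 6:mus {ADJ,PREP}; 7:klaflirn {PREP,ADJ}; 8:kaa {PREP}; 9:mathir {ADJ}; 10:chauzrut {NOUN}.
If word 7 were PREP, no tagging could satisfy rule 2; so word 7 is ADJ.
If word 6 were ADJ, no tagging could satisfy rule 4; so word 6 is PREP.
If word 5 were PREP, no tagging could satisfy rule 2; so word 5 is ADJ.
The unique satisfying tagging is: NOUN NOUN NOUN NOUN ADJ PREP ADJ PREP ADJ NOUN.
Checking: rule 1 holds; rule 2 holds; rule 3 holds; rule 4 holds; rule 5 holds.

NOUN NOUN NOUN NOUN ADJ PREP ADJ PREP ADJ NOUN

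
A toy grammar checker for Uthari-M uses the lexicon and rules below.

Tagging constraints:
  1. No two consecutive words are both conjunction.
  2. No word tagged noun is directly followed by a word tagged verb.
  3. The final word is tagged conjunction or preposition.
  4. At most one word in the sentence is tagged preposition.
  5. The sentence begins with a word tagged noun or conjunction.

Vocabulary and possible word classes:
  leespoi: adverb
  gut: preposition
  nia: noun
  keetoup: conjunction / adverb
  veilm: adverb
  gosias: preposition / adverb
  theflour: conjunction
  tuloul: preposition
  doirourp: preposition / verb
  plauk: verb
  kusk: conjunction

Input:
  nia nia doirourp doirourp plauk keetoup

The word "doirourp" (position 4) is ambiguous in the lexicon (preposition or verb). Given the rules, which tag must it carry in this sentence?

Candidates per position — 1:nia {noun}; 2:nia {noun}; 3:doirourp {preposition,verb}; 4:doirourp {preposition,verb}; 5:plauk {verb}; 6:keetoup {conjunction,adverb}.
Position 3: verb is ruled out by rule 2; that leaves preposition.
Position 4: preposition is ruled out by rule 4; that leaves verb.
Position 6: adverb is ruled out by rule 3; that leaves conjunction.
The only consistent sequence is: noun noun preposition verb verb conjunction.
Verifying each rule — rule 1 holds; rule 2 holds; rule 3 holds; rule 4 holds; rule 5 holds.

verb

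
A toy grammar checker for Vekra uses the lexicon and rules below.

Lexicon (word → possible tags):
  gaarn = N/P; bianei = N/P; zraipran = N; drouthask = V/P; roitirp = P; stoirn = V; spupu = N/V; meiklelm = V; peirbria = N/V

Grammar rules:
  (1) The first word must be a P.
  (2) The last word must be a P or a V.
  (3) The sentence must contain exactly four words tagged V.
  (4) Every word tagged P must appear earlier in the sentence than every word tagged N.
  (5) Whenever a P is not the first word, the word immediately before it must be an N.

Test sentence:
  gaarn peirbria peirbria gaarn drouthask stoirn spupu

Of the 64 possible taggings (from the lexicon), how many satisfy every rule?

2

Candidates per position — 1:gaarn {N,P}; 2:peirbria {N,V}; 3:peirbria {N,V}; 4:gaarn {N,P}; 5:drouthask {V,P}; 6:stoirn {V}; 7:spupu {N,V}.
There are 64 candidate sequences in total.
The sequences that satisfy every rule: P N V N V V V; P V N N V V V.
Count = 2.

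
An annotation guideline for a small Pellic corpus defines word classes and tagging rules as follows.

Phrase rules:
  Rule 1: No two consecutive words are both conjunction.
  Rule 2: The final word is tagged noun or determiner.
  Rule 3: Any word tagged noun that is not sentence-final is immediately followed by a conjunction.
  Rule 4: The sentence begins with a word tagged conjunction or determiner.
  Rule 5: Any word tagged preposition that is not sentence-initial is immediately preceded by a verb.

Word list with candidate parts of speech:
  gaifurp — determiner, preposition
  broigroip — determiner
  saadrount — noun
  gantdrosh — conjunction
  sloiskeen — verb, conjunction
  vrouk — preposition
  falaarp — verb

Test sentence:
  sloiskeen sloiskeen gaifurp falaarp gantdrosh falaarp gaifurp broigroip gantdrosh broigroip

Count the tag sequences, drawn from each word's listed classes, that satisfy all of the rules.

Candidates per position — 1:sloiskeen {verb,conjunction}; 2:sloiskeen {verb,conjunction}; 3:gaifurp {determiner,preposition}; 4:falaarp {verb}; 5:gantdrosh {conjunction}; 6:falaarp {verb}; 7:gaifurp {determiner,preposition}; 8:broigroip {determiner}; 9:gantdrosh {conjunction}; 10:broigroip {determiner}.
There are 16 candidate sequences in total.
The sequences that satisfy every rule: conjunction verb determiner verb conjunction verb determiner determiner conjunction determiner; conjunction verb determiner verb conjunction verb preposition determiner conjunction determiner; conjunction verb preposition verb conjunction verb determiner determiner conjunction determiner; conjunction verb preposition verb conjunction verb preposition determiner conjunction determiner.
Count = 4.

4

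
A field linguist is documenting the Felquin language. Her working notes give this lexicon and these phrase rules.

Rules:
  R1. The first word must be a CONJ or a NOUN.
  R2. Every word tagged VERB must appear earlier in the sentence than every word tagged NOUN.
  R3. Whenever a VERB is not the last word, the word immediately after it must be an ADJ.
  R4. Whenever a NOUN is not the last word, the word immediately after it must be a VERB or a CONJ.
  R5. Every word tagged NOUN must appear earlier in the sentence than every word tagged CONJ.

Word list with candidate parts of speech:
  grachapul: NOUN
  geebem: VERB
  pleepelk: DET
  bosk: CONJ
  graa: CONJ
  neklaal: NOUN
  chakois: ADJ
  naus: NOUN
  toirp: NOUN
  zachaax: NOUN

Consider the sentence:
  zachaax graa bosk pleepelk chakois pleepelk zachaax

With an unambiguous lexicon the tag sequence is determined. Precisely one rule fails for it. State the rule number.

Fixed tagging: NOUN CONJ CONJ DET ADJ DET NOUN.
Rule check: R1 ✓, R2 ✓, R3 ✓, R4 ✓, R5 ✗.
Only rule 5 fails.

5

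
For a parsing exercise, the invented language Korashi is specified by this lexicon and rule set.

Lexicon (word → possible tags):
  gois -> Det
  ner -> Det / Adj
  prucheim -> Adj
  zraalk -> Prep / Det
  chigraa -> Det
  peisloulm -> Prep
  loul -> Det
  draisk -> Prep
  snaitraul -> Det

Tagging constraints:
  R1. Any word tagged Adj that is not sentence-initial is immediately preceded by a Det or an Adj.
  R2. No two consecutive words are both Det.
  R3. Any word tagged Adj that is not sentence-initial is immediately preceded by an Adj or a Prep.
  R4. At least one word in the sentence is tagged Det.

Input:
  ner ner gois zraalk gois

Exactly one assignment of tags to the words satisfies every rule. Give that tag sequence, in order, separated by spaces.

Adj Adj Det Prep Det

Candidates per position — 1:ner {Det,Adj}; 2:ner {Det,Adj}; 3:gois {Det}; 4:zraalk {Prep,Det}; 5:gois {Det}.
If word 2 were Det, no tagging could satisfy rule 2; so word 2 is Adj.
If word 4 were Det, no tagging could satisfy rule 2; so word 4 is Prep.
If word 1 were Det, no tagging could satisfy rule 3; so word 1 is Adj.
So the tagging must be: Adj Adj Det Prep Det.
Rule-by-rule: rule 1 ✓; rule 2 ✓; rule 3 ✓; rule 4 ✓.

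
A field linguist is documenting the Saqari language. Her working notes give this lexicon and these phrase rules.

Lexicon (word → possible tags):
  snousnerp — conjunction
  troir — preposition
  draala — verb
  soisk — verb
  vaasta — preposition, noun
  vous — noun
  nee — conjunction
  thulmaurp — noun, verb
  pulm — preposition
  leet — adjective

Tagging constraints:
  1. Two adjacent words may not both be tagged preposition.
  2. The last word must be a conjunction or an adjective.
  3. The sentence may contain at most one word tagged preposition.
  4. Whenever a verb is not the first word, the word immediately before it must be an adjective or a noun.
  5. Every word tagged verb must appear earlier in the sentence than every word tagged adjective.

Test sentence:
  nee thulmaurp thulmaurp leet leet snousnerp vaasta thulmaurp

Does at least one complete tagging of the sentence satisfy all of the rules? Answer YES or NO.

Candidates per position — 1:nee {conjunction}; 2:thulmaurp {noun,verb}; 3:thulmaurp {noun,verb}; 4:leet {adjective}; 5:leet {adjective}; 6:snousnerp {conjunction}; 7:vaasta {preposition,noun}; 8:thulmaurp {noun,verb}.
Rule 2 cannot be satisfied by any choice of tags from the lexicon.
So there is no consistent tagging.

NO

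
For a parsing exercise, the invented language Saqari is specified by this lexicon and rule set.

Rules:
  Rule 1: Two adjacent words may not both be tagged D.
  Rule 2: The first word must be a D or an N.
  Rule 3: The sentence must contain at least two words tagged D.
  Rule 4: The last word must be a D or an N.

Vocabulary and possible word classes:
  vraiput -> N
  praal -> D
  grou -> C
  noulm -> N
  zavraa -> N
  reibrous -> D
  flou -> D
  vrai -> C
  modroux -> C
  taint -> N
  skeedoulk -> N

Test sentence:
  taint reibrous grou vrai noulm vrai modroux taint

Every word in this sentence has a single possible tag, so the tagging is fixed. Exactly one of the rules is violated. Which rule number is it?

Fixed tagging: N D C C N C C N.
Rule check: R1 ✓, R2 ✓, R3 ✗, R4 ✓.
Only rule 3 fails.

3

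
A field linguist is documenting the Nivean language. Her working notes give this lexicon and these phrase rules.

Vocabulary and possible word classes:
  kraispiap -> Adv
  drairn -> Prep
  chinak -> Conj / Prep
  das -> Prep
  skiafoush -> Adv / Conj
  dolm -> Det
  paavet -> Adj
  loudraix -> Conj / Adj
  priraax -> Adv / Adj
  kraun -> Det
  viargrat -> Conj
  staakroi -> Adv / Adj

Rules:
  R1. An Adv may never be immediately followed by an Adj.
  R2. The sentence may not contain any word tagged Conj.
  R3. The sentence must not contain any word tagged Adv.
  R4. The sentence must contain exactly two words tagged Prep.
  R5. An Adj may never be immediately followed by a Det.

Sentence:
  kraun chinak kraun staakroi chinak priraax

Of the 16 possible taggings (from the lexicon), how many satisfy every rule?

Candidates per position — 1:kraun {Det}; 2:chinak {Conj,Prep}; 3:kraun {Det}; 4:staakroi {Adv,Adj}; 5:chinak {Conj,Prep}; 6:priraax {Adv,Adj}.
There are 16 candidate sequences in total.
The sequences that satisfy every rule: Det Prep Det Adj Prep Adj.
Count = 1.

1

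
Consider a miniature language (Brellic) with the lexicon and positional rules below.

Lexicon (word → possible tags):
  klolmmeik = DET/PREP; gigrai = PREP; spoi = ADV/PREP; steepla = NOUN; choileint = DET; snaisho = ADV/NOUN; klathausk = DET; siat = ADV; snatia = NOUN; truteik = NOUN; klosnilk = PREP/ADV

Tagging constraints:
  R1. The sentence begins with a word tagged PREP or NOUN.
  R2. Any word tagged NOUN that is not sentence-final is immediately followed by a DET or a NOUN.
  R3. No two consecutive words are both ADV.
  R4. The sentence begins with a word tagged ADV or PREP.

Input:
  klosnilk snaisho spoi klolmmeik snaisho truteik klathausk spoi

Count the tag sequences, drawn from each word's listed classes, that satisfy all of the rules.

8

Candidates per position — 1:klosnilk {PREP,ADV}; 2:snaisho {ADV,NOUN}; 3:spoi {ADV,PREP}; 4:klolmmeik {DET,PREP}; 5:snaisho {ADV,NOUN}; 6:truteik {NOUN}; 7:klathausk {DET}; 8:spoi {ADV,PREP}.
There are 64 candidate sequences in total.
Checking each against the rules leaves 8 sequences.
Count = 8.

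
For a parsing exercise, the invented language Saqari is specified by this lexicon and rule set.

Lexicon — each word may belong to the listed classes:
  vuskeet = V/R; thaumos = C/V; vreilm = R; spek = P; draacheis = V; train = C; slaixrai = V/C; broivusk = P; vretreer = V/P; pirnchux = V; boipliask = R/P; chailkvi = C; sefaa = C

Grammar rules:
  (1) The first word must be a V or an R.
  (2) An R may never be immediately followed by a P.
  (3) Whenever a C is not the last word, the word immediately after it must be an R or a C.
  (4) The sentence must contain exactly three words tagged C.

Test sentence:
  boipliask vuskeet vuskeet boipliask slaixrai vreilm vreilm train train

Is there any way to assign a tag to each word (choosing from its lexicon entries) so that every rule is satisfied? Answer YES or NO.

Candidates per position — 1:boipliask {R,P}; 2:vuskeet {V,R}; 3:vuskeet {V,R}; 4:boipliask {R,P}; 5:slaixrai {V,C}; 6:vreilm {R}; 7:vreilm {R}; 8:train {C}; 9:train {C}.
One satisfying assignment: R R V R C R R C C.
Checking: rule 1 ✓; rule 2 ✓; rule 3 ✓; rule 4 ✓.

YES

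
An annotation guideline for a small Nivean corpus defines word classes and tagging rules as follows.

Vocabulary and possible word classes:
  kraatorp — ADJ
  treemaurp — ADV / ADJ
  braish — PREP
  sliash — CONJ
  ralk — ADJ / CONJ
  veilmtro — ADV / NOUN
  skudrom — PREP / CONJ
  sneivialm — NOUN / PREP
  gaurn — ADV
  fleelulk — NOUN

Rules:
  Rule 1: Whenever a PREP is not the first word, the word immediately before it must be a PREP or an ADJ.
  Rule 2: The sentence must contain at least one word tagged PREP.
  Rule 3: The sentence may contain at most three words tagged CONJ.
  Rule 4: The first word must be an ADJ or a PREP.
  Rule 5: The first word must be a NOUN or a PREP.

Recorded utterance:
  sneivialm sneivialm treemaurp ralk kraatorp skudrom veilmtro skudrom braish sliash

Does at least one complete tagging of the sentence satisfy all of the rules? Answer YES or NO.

NO

Candidates per position — 1:sneivialm {NOUN,PREP}; 2:sneivialm {NOUN,PREP}; 3:treemaurp {ADV,ADJ}; 4:ralk {ADJ,CONJ}; 5:kraatorp {ADJ}; 6:skudrom {PREP,CONJ}; 7:veilmtro {ADV,NOUN}; 8:skudrom {PREP,CONJ}; 9:braish {PREP}; 10:sliash {CONJ}.
Rule 1 cannot be satisfied by any choice of tags from the lexicon.
So there is no consistent tagging.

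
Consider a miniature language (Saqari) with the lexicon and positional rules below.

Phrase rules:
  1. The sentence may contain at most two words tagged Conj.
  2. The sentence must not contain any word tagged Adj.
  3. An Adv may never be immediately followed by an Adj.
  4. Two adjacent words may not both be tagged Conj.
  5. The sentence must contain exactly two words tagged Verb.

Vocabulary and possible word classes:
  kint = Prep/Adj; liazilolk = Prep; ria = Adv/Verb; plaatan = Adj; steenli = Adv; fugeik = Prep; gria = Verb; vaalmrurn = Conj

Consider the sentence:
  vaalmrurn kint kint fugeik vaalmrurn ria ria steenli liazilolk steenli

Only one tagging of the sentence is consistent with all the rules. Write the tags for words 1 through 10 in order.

Candidates per position — 1:vaalmrurn {Conj}; 2:kint {Prep,Adj}; 3:kint {Prep,Adj}; 4:fugeik {Prep}; 5:vaalmrurn {Conj}; 6:ria {Adv,Verb}; 7:ria {Adv,Verb}; 8:steenli {Adv}; 9:liazilolk {Prep}; 10:steenli {Adv}.
If word 2 were Adj, no tagging could satisfy rule 2; so word 2 is Prep.
If word 3 were Adj, no tagging could satisfy rule 2; so word 3 is Prep.
If word 6 were Adv, no tagging could satisfy rule 5; so word 6 is Verb.
If word 7 were Adv, no tagging could satisfy rule 5; so word 7 is Verb.
The only consistent sequence is: Conj Prep Prep Prep Conj Verb Verb Adv Prep Adv.
Rule-by-rule: rule 1 ✓; rule 2 ✓; rule 3 ✓; rule 4 ✓; rule 5 ✓.

Conj Prep Prep Prep Conj Verb Verb Adv Prep Adv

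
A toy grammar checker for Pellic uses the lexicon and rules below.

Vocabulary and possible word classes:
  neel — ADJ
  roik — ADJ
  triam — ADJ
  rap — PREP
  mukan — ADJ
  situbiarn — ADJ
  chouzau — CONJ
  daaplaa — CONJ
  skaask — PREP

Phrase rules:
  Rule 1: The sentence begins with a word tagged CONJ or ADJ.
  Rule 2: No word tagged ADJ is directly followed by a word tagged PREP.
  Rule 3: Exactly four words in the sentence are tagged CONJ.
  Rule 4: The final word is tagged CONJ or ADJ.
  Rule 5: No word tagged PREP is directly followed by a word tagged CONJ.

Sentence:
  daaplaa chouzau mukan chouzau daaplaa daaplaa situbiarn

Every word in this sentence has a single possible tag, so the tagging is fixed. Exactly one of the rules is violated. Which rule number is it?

Fixed tagging: CONJ CONJ ADJ CONJ CONJ CONJ ADJ.
Checking each rule: R1 holds, R2 holds, R3 violated, R4 holds, R5 holds.
Only rule 3 fails.

3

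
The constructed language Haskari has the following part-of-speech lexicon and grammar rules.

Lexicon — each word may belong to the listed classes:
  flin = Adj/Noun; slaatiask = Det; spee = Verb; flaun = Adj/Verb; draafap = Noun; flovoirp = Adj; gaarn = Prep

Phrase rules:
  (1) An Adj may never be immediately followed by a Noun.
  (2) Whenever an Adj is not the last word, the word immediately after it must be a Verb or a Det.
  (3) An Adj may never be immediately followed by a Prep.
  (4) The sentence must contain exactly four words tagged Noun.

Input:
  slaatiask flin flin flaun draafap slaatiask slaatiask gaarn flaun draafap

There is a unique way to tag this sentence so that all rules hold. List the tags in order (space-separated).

Det Noun Noun Verb Noun Det Det Prep Verb Noun

Candidates per position — 1:slaatiask {Det}; 2:flin {Adj,Noun}; 3:flin {Adj,Noun}; 4:flaun {Adj,Verb}; 5:draafap {Noun}; 6:slaatiask {Det}; 7:slaatiask {Det}; 8:gaarn {Prep}; 9:flaun {Adj,Verb}; 10:draafap {Noun}.
Position 2: Adj is ruled out by rule 2; that leaves Noun.
Position 3: Adj is ruled out by rule 4; that leaves Noun.
Position 4: Adj is ruled out by rule 1; that leaves Verb.
Position 9: Adj is ruled out by rule 1; that leaves Verb.
So the tagging must be: Det Noun Noun Verb Noun Det Det Prep Verb Noun.
Verifying each rule — rule 1 ✓; rule 2 ✓; rule 3 ✓; rule 4 ✓.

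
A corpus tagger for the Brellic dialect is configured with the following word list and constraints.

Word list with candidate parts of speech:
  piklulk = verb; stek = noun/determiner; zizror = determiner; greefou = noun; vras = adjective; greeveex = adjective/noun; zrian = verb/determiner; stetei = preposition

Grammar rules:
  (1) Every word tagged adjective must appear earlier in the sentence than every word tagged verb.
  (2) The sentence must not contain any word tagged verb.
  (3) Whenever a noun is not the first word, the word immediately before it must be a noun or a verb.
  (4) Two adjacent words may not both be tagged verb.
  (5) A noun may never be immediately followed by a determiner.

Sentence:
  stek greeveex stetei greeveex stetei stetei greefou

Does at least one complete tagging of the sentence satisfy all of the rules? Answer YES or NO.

NO

Candidates per position — 1:stek {noun,determiner}; 2:greeveex {adjective,noun}; 3:stetei {preposition}; 4:greeveex {adjective,noun}; 5:stetei {preposition}; 6:stetei {preposition}; 7:greefou {noun}.
Rule 3 cannot be satisfied by any choice of tags from the lexicon.
So there is no consistent tagging.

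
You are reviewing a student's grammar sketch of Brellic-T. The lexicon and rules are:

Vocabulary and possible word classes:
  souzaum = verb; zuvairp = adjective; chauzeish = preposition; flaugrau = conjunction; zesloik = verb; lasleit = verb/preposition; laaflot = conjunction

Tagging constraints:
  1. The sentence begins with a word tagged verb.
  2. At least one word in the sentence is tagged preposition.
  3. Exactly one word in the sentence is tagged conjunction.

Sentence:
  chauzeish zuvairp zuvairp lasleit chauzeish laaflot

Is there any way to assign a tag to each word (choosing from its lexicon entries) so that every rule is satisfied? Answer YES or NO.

Candidates per position — 1:chauzeish {preposition}; 2:zuvairp {adjective}; 3:zuvairp {adjective}; 4:lasleit {verb,preposition}; 5:chauzeish {preposition}; 6:laaflot {conjunction}.
Rule 1 cannot be satisfied by any choice of tags from the lexicon.
So there is no consistent tagging.

NO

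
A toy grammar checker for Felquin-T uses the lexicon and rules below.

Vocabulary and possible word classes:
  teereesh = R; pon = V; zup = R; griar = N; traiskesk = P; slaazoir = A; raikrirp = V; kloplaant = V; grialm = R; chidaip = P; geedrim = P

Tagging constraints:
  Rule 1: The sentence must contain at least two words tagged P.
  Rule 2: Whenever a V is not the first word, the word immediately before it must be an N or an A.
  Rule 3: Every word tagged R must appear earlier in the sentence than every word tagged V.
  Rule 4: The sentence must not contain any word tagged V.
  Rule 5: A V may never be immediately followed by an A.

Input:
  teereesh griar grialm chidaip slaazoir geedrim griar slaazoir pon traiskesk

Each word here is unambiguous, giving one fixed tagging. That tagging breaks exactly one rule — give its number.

4

Fixed tagging: R N R P A P N A V P.
Rule check: R1 holds, R2 holds, R3 holds, R4 violated, R5 holds.
Only rule 4 fails.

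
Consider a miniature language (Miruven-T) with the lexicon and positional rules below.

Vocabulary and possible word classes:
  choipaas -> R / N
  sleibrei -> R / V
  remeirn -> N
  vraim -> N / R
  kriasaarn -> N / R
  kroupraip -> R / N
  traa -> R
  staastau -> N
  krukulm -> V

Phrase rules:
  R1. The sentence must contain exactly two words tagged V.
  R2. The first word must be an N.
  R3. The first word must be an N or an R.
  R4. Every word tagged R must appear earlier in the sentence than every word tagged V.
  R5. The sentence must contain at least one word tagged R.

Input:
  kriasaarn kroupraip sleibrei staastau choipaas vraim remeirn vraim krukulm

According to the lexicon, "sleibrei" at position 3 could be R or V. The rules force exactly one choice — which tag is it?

Candidates per position — 1:kriasaarn {N,R}; 2:kroupraip {R,N}; 3:sleibrei {R,V}; 4:staastau {N}; 5:choipaas {R,N}; 6:vraim {N,R}; 7:remeirn {N}; 8:vraim {N,R}; 9:krukulm {V}.
If word 1 were R, no tagging could satisfy rule 2; so word 1 is N.
If word 3 were R, no tagging could satisfy rule 1; so word 3 is V.
If word 5 were R, no tagging could satisfy rule 4; so word 5 is N.
If word 6 were R, no tagging could satisfy rule 4; so word 6 is N.
If word 8 were R, no tagging could satisfy rule 4; so word 8 is N.
If word 2 were N, no tagging could satisfy rule 5; so word 2 is R.
The only consistent sequence is: N R V N N N N N V.
Verifying each rule — rule 1 satisfied; rule 2 satisfied; rule 3 satisfied; rule 4 satisfied; rule 5 satisfied.

V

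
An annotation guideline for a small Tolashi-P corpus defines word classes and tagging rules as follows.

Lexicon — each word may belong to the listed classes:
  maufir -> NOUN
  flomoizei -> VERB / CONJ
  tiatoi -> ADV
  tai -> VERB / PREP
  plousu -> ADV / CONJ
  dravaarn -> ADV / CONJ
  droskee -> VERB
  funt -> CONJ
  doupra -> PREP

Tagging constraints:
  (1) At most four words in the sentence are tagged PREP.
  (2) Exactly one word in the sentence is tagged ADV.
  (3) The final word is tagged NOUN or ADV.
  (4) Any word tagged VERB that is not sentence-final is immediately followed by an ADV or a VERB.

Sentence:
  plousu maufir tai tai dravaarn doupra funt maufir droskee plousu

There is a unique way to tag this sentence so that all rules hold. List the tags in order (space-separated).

Candidates per position — 1:plousu {ADV,CONJ}; 2:maufir {NOUN}; 3:tai {VERB,PREP}; 4:tai {VERB,PREP}; 5:dravaarn {ADV,CONJ}; 6:doupra {PREP}; 7:funt {CONJ}; 8:maufir {NOUN}; 9:droskee {VERB}; 10:plousu {ADV,CONJ}.
Position 10: tagging it CONJ would leave rule 3 unsatisfiable, so it must be ADV.
Position 1: tagging it ADV would leave rule 2 unsatisfiable, so it must be CONJ.
Position 5: tagging it ADV would leave rule 2 unsatisfiable, so it must be CONJ.
Position 3: tagging it VERB would leave rule 4 unsatisfiable, so it must be PREP.
Position 4: tagging it VERB would leave rule 4 unsatisfiable, so it must be PREP.
The unique satisfying tagging is: CONJ NOUN PREP PREP CONJ PREP CONJ NOUN VERB ADV.
Check: rule 1 ok; rule 2 ok; rule 3 ok; rule 4 ok.

CONJ NOUN PREP PREP CONJ PREP CONJ NOUN VERB ADV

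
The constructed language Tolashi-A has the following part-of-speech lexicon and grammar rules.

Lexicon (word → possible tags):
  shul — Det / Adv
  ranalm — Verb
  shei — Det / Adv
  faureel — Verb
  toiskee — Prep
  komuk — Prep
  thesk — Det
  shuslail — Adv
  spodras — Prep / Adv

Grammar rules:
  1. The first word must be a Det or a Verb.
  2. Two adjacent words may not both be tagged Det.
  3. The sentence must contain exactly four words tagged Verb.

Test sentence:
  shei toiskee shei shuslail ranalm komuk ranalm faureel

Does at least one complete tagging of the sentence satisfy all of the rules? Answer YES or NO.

NO

Candidates per position — 1:shei {Det,Adv}; 2:toiskee {Prep}; 3:shei {Det,Adv}; 4:shuslail {Adv}; 5:ranalm {Verb}; 6:komuk {Prep}; 7:ranalm {Verb}; 8:faureel {Verb}.
Rule 3 cannot be satisfied by any choice of tags from the lexicon.
So there is no consistent tagging.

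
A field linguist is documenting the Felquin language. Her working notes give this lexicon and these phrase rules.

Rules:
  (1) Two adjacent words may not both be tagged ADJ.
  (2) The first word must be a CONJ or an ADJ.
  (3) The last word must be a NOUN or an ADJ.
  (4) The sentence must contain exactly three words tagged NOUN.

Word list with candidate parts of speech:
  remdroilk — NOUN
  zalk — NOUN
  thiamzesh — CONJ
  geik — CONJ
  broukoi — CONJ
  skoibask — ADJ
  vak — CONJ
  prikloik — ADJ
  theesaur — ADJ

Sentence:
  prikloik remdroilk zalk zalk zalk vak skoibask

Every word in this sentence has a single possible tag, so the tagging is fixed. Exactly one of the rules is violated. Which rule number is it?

Fixed tagging: ADJ NOUN NOUN NOUN NOUN CONJ ADJ.
Checking each rule: R1 ✓, R2 ✓, R3 ✓, R4 ✗.
Only rule 4 fails.

4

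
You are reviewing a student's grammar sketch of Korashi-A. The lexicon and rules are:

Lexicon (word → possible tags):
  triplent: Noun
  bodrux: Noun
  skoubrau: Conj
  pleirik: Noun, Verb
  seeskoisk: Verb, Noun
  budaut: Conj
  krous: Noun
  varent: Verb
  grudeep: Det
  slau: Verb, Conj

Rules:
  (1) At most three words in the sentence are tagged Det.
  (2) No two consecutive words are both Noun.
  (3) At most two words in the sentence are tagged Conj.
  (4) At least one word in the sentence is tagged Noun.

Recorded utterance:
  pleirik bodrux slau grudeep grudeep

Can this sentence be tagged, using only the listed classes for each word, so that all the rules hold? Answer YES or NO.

YES

Candidates per position — 1:pleirik {Noun,Verb}; 2:bodrux {Noun}; 3:slau {Verb,Conj}; 4:grudeep {Det}; 5:grudeep {Det}.
One satisfying assignment: Verb Noun Conj Det Det.
Verifying each rule — rule 1 holds; rule 2 holds; rule 3 holds; rule 4 holds.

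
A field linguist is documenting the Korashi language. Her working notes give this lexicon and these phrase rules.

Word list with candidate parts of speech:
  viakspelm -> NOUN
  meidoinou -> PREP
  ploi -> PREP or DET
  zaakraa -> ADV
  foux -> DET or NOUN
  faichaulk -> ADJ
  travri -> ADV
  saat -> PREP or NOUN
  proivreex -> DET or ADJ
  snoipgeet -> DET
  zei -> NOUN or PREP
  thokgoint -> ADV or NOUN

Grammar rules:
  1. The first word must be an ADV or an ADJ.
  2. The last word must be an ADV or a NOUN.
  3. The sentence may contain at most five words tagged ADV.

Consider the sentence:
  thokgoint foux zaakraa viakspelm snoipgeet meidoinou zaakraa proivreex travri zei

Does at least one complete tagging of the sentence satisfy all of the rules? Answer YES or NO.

YES

Candidates per position — 1:thokgoint {ADV,NOUN}; 2:foux {DET,NOUN}; 3:zaakraa {ADV}; 4:viakspelm {NOUN}; 5:snoipgeet {DET}; 6:meidoinou {PREP}; 7:zaakraa {ADV}; 8:proivreex {DET,ADJ}; 9:travri {ADV}; 10:zei {NOUN,PREP}.
One satisfying assignment: ADV NOUN ADV NOUN DET PREP ADV DET ADV NOUN.
Check: rule 1 ✓; rule 2 ✓; rule 3 ✓.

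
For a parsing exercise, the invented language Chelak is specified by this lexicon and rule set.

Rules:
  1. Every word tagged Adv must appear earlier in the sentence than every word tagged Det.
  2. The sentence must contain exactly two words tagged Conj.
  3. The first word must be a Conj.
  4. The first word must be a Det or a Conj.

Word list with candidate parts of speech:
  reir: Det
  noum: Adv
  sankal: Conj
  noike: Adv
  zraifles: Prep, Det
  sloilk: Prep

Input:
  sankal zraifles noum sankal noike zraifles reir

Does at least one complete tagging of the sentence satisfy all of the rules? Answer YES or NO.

YES

Candidates per position — 1:sankal {Conj}; 2:zraifles {Prep,Det}; 3:noum {Adv}; 4:sankal {Conj}; 5:noike {Adv}; 6:zraifles {Prep,Det}; 7:reir {Det}.
One satisfying assignment: Conj Prep Adv Conj Adv Prep Det.
Rule-by-rule: rule 1 ok; rule 2 ok; rule 3 ok; rule 4 ok.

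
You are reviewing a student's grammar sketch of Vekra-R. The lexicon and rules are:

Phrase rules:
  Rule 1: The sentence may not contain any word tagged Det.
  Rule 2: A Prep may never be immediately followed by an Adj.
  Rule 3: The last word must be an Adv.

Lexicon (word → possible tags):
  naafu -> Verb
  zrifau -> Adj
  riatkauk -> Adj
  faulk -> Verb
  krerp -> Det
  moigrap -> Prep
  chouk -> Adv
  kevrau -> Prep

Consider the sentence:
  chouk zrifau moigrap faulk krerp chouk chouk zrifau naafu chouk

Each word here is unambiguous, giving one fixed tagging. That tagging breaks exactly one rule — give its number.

Fixed tagging: Adv Adj Prep Verb Det Adv Adv Adj Verb Adv.
Checking each rule: R1 ✗, R2 ✓, R3 ✓.
Only rule 1 fails.

1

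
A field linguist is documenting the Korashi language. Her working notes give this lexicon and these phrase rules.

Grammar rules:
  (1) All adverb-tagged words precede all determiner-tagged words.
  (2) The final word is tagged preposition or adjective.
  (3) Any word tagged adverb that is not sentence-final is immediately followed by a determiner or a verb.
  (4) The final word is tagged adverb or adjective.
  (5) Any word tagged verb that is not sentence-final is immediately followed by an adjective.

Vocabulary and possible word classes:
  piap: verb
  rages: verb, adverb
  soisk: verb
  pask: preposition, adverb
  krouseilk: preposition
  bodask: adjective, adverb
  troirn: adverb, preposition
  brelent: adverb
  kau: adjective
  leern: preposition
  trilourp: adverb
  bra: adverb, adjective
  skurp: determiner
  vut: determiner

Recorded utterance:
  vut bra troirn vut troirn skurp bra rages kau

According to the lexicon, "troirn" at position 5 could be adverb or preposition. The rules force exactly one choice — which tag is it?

preposition

Candidates per position — 1:vut {determiner}; 2:bra {adverb,adjective}; 3:troirn {adverb,preposition}; 4:vut {determiner}; 5:troirn {adverb,preposition}; 6:skurp {determiner}; 7:bra {adverb,adjective}; 8:rages {verb,adverb}; 9:kau {adjective}.
Word 2 cannot be adverb — rule 1 would then fail for every completion. It is adjective.
Word 3 cannot be adverb — rule 1 would then fail for every completion. It is preposition.
Word 5 cannot be adverb — rule 1 would then fail for every completion. It is preposition.
Word 7 cannot be adverb — rule 1 would then fail for every completion. It is adjective.
Word 8 cannot be adverb — rule 1 would then fail for every completion. It is verb.
The unique satisfying tagging is: determiner adjective preposition determiner preposition determiner adjective verb adjective.
Checking: rule 1 ok; rule 2 ok; rule 3 ok; rule 4 ok; rule 5 ok.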